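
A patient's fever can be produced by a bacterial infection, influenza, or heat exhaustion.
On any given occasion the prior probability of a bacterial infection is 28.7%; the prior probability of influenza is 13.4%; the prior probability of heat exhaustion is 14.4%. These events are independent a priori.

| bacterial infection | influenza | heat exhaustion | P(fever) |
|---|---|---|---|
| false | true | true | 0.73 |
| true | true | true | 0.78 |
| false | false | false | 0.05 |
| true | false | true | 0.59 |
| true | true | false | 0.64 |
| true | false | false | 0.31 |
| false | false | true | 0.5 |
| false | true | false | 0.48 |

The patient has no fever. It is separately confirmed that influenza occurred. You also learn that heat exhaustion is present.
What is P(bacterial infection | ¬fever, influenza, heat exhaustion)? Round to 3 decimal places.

P(bacterial infection | ¬fever, influenza, heat exhaustion) ≈ 0.247

P(¬fever | influenza, heat exhaustion) = 0.27·0.713 + 0.22·0.287 = 0.192510 + 0.063140 = 0.255650
Restricting to configurations with bacterial infection present: 0.22·0.287 = 0.063140.
P(bacterial infection | ¬fever, influenza, heat exhaustion) = 0.063140 / 0.255650 ≈ 0.247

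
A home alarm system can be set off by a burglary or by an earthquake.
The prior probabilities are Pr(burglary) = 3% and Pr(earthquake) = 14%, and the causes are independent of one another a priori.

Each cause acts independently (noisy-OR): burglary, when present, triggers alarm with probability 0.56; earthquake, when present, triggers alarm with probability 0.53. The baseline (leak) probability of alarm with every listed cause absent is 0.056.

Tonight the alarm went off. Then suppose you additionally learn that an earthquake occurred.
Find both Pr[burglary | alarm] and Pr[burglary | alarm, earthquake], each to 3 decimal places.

Pr[burglary | alarm] ≈ 0.131; Pr[burglary | alarm, earthquake] ≈ 0.043

Under noisy-OR, P(alarm | causes) = 1 − (1−0.056)·∏(1−qᵢ) over the active causes.
Enumerate the 4 (burglary, earthquake) configurations and weight by the priors:
  P(alarm) = 0.056·0.97·0.86 + 0.55632·0.97·0.14 + 0.58464·0.03·0.86 + 0.804781·0.03·0.14
        = 0.046715 + 0.075548 + 0.015084 + 0.003380 = 0.140727
Keeping only the burglary-present terms gives 0.018464, so
  P(burglary | alarm) = 0.018464 / 0.140727 ≈ 0.131

Now condition on the additional information:
Numerator (weight on configurations with burglary): 0.804781·0.03 = 0.024143
Normalizer over all consistent configurations: 0.55632·0.97 + 0.804781·0.03 = 0.563773
P(burglary | alarm, earthquake) = 0.024143/0.563773 ≈ 0.043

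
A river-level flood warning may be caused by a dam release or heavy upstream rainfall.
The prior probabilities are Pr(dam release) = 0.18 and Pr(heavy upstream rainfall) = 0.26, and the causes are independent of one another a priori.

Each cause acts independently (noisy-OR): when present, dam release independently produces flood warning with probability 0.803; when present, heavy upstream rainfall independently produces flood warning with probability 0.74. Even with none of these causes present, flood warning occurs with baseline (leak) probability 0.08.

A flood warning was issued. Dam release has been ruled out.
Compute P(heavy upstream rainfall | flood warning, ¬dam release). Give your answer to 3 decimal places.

Under noisy-OR, P(flood warning | causes) = 1 − (1−0.08)·∏(1−qᵢ) over the active causes.
Weight on heavy upstream rainfall=true, given the evidence: 0.7608×0.26 = 0.197808
Normalizer over all consistent configurations: 0.08×0.74 + 0.7608×0.26 = 0.257008
P(heavy upstream rainfall | flood warning, ¬dam release) = 0.197808/0.257008 ≈ 0.770

P(heavy upstream rainfall | flood warning, ¬dam release) ≈ 0.770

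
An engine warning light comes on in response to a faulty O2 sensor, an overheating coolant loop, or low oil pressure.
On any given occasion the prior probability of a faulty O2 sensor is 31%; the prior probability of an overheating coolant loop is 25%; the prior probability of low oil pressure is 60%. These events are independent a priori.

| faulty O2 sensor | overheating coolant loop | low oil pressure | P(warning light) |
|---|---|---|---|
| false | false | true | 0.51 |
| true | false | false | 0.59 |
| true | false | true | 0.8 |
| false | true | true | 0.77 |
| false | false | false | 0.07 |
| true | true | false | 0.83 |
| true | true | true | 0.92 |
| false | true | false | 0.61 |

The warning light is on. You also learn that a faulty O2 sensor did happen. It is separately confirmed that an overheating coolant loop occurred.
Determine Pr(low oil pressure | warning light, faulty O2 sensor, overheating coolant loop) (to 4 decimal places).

Enumerate both values of low oil pressure and weight by the priors:
  P(warning light | faulty O2 sensor, overheating coolant loop) = 0.83*0.4 + 0.92*0.6
        = 0.332000 + 0.552000 = 0.884000
The terms with low oil pressure present sum to 0.552000, so
  P(low oil pressure | warning light, faulty O2 sensor, overheating coolant loop) = 0.552000 / 0.884000 ≈ 0.6244

Pr(low oil pressure | warning light, faulty O2 sensor, overheating coolant loop) ≈ 0.6244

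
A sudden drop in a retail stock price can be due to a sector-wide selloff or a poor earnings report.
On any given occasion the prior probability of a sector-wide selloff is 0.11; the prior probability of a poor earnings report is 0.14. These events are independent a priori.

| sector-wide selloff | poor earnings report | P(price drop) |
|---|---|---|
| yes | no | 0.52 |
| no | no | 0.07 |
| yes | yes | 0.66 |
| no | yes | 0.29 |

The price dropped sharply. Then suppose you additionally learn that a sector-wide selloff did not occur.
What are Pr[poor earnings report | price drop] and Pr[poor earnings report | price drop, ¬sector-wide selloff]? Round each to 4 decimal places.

Pr[poor earnings report | price drop] ≈ 0.3106; Pr[poor earnings report | price drop, ¬sector-wide selloff] ≈ 0.4028

By total probability over the 4 (sector-wide selloff, poor earnings report) configurations:
  P(price drop) = 0.07×0.89×0.86 + 0.29×0.89×0.14 + 0.52×0.11×0.86 + 0.66×0.11×0.14
        = 0.053578 + 0.036134 + 0.049192 + 0.010164 = 0.149068
The terms with poor earnings report present sum to 0.046298, so
  P(poor earnings report | price drop) = 0.046298 / 0.149068 ≈ 0.3106

With the extra evidence:
Enumerate both values of poor earnings report and weight by the priors:
  P(price drop | ¬sector-wide selloff) = 0.07·0.86 + 0.29·0.14
        = 0.060200 + 0.040600 = 0.100800
Configurations with poor earnings report contribute 0.040600, so
  P(poor earnings report | price drop, ¬sector-wide selloff) = 0.040600 / 0.100800 ≈ 0.4028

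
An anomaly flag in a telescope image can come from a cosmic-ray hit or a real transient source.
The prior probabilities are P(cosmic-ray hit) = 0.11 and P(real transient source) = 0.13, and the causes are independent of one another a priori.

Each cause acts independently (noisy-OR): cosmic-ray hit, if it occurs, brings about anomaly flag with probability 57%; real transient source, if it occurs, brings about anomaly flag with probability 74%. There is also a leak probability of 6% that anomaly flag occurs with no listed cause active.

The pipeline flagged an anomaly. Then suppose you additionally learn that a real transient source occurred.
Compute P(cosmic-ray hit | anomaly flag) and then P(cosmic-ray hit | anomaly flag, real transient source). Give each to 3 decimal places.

Under noisy-OR, P(anomaly flag | causes) = 1 − (1−0.06)·∏(1−qᵢ) over the active causes.
For the numerator, keep only cosmic-ray hit=true terms: 0.057018 + 0.012797 = 0.069815
Normalizer over all consistent configurations: 0.06×0.89×0.87 + 0.7556×0.89×0.13 + 0.5958×0.11×0.87 + 0.894908×0.11×0.13 = 0.203696
P(cosmic-ray hit | anomaly flag) = 0.069815/0.203696 ≈ 0.343

Now also conditioning on real transient source=true:
By total probability over both values of cosmic-ray hit:
  P(anomaly flag | real transient source) = 0.7556×0.89 + 0.894908×0.11
        = 0.672484 + 0.098440 = 0.770924
Keeping only the cosmic-ray hit-present terms gives 0.098440, so
  P(cosmic-ray hit | anomaly flag, real transient source) = 0.098440 / 0.770924 ≈ 0.128
The drop from 0.343 to 0.128 is the explaining-away (discounting) effect.

P(cosmic-ray hit | anomaly flag) ≈ 0.343; P(cosmic-ray hit | anomaly flag, real transient source) ≈ 0.128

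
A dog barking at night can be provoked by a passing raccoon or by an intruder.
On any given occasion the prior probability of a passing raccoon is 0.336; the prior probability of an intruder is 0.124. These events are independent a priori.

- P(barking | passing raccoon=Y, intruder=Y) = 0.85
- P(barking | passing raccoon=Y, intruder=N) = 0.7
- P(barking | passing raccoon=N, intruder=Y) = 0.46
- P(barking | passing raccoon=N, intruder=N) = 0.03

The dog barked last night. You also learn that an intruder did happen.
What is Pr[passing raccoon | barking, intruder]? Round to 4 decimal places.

Pr[passing raccoon | barking, intruder] ≈ 0.4832

P(barking | intruder) = 0.46·0.664 + 0.85·0.336 = 0.305440 + 0.285600 = 0.591040
Restricting to configurations with passing raccoon present: 0.85·0.336 = 0.285600.
Hence the posterior is 0.285600/0.591040 ≈ 0.4832.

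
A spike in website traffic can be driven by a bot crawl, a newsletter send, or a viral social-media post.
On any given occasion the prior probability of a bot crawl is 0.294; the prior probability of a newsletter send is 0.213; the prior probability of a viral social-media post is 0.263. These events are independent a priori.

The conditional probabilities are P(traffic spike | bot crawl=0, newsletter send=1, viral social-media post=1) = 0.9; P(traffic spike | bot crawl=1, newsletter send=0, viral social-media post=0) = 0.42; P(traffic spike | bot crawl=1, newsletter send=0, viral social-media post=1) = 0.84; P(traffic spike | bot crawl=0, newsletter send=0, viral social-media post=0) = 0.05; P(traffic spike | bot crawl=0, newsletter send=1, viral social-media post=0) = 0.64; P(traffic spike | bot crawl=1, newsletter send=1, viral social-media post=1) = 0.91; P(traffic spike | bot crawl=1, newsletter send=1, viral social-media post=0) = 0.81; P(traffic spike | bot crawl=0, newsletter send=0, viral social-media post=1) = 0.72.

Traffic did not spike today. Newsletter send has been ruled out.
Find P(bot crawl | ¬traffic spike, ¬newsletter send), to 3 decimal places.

Sum P(¬traffic spike|·) weighted by the priors over the 4 (bot crawl, viral social-media post) configurations:
  P(¬traffic spike | ¬newsletter send) = 0.95×0.706×0.737 + 0.28×0.706×0.263 + 0.58×0.294×0.737 + 0.16×0.294×0.263
        = 0.494306 + 0.051990 + 0.125673 + 0.012372 = 0.684341
Keeping only the bot crawl-present terms gives 0.138045, so
  P(bot crawl | ¬traffic spike, ¬newsletter send) = 0.138045 / 0.684341 ≈ 0.202

P(bot crawl | ¬traffic spike, ¬newsletter send) ≈ 0.202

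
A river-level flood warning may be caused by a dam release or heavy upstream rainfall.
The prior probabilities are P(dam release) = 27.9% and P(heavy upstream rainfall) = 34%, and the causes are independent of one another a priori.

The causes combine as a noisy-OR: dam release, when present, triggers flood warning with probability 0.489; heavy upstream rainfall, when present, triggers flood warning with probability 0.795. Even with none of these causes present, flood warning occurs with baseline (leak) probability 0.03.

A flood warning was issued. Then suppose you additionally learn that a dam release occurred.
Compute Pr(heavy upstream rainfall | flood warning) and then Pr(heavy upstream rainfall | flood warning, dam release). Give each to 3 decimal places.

Pr(heavy upstream rainfall | flood warning) ≈ 0.724; Pr(heavy upstream rainfall | flood warning, dam release) ≈ 0.479

Under noisy-OR, P(flood warning | causes) = 1 − (1−0.03)·∏(1−qᵢ) over the active causes.
Enumerate the 4 (dam release, heavy upstream rainfall) configurations and weight by the priors:
  P(flood warning) = 0.03×0.721×0.66 + 0.80115×0.721×0.34 + 0.50433×0.279×0.66 + 0.898388×0.279×0.34
        = 0.014276 + 0.196394 + 0.092867 + 0.085221 = 0.388758
The terms with heavy upstream rainfall present sum to 0.281615, so
  P(heavy upstream rainfall | flood warning) = 0.281615 / 0.388758 ≈ 0.724

With the extra evidence:
By total probability over both values of heavy upstream rainfall:
  P(flood warning | dam release) = 0.50433·0.66 + 0.898388·0.34
        = 0.332858 + 0.305452 = 0.638310
The terms with heavy upstream rainfall present sum to 0.305452, so
  P(heavy upstream rainfall | flood warning, dam release) = 0.305452 / 0.638310 ≈ 0.479
— dam release explains away the evidence for heavy upstream rainfall.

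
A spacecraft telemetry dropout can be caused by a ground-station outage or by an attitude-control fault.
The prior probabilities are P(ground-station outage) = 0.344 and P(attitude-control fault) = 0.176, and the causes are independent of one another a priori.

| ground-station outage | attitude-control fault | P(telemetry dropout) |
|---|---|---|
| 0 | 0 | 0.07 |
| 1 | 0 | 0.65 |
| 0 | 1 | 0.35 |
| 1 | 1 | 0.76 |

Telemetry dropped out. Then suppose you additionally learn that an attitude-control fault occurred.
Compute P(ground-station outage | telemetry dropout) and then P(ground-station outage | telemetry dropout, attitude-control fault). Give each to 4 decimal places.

For the numerator, keep only ground-station outage=true terms: 0.184246 + 0.046013 = 0.230259
Denominator P(telemetry dropout): 0.07*0.656*0.824 + 0.35*0.656*0.176 + 0.65*0.344*0.824 + 0.76*0.344*0.176 = 0.308507
P(ground-station outage | telemetry dropout) = 0.230259/0.308507 ≈ 0.7464

Now condition on the additional information:
P(telemetry dropout | attitude-control fault) = 0.35·0.656 + 0.76·0.344 = 0.229600 + 0.261440 = 0.491040
The ground-station outage-present share is 0.76·0.344 = 0.261440.
Hence the posterior is 0.261440/0.491040 ≈ 0.5324.
Conditioning on attitude-control fault lowers the posterior on ground-station outage: the classic explaining-away effect in a common-effect structure.

P(ground-station outage | telemetry dropout) ≈ 0.7464; P(ground-station outage | telemetry dropout, attitude-control fault) ≈ 0.5324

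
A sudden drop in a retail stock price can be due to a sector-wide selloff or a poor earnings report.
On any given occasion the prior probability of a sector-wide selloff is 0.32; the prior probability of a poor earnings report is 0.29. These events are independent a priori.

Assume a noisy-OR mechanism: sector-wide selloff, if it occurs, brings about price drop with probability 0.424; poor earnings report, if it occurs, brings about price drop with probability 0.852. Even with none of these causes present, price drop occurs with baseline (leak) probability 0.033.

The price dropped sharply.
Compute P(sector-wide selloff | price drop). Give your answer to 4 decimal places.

P(sector-wide selloff | price drop) ≈ 0.5012

Under noisy-OR, P(price drop | causes) = 1 − (1−0.033)·∏(1−qᵢ) over the active causes.
Sum P(price drop|·) weighted by the priors over the 4 (sector-wide selloff, poor earnings report) configurations:
  P(price drop) = 0.033×0.68×0.71 + 0.856884×0.68×0.29 + 0.443008×0.32×0.71 + 0.917565×0.32×0.29
        = 0.015932 + 0.168978 + 0.100651 + 0.085150 = 0.370711
Configurations with sector-wide selloff contribute 0.185801, so
  P(sector-wide selloff | price drop) = 0.185801 / 0.370711 ≈ 0.5012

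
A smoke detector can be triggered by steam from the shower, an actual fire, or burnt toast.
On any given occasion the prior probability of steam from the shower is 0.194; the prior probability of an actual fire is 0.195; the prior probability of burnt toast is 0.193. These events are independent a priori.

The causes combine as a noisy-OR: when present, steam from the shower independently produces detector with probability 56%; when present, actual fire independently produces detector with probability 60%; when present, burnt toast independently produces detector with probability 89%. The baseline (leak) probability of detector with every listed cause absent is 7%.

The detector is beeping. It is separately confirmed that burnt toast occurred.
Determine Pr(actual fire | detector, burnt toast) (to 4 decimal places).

Pr(actual fire | detector, burnt toast) ≈ 0.2043

Under noisy-OR, P(detector | causes) = 1 − (1−0.07)·∏(1−qᵢ) over the active causes.
By total probability over the 4 (steam from the shower, actual fire) configurations:
  P(detector | burnt toast) = 0.8977×0.806×0.805 + 0.95908×0.806×0.195 + 0.954988×0.194×0.805 + 0.981995×0.194×0.195
        = 0.582455 + 0.150739 + 0.149140 + 0.037149 = 0.919483
Keeping only the actual fire-present terms gives 0.187888, so
  P(actual fire | detector, burnt toast) = 0.187888 / 0.919483 ≈ 0.2043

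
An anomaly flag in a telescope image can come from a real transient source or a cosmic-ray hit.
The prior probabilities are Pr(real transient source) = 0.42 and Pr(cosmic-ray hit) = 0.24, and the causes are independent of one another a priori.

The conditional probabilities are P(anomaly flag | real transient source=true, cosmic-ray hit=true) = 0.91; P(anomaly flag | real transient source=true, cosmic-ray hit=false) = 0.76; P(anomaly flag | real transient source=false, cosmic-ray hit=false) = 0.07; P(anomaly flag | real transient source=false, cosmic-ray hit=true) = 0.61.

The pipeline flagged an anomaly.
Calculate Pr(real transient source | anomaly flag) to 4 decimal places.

Pr(real transient source | anomaly flag) ≈ 0.7428

P(anomaly flag) = 0.07·0.58·0.76 + 0.61·0.58·0.24 + 0.76·0.42·0.76 + 0.91·0.42·0.24 = 0.030856 + 0.084912 + 0.242592 + 0.091728 = 0.450088
The real transient source-present share is 0.242592 + 0.091728 = 0.334320.
P(real transient source | anomaly flag) = 0.334320 / 0.450088 ≈ 0.7428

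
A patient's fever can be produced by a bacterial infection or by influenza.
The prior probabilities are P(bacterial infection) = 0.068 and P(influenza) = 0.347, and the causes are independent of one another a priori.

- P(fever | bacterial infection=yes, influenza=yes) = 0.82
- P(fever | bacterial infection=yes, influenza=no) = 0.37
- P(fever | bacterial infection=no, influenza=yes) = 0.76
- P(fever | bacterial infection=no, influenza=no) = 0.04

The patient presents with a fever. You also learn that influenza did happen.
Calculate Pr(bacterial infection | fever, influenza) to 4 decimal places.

By total probability over both values of bacterial infection:
  P(fever | influenza) = 0.76×0.932 + 0.82×0.068
        = 0.708320 + 0.055760 = 0.764080
The terms with bacterial infection present sum to 0.055760, so
  P(bacterial infection | fever, influenza) = 0.055760 / 0.764080 ≈ 0.0730

Pr(bacterial infection | fever, influenza) ≈ 0.0730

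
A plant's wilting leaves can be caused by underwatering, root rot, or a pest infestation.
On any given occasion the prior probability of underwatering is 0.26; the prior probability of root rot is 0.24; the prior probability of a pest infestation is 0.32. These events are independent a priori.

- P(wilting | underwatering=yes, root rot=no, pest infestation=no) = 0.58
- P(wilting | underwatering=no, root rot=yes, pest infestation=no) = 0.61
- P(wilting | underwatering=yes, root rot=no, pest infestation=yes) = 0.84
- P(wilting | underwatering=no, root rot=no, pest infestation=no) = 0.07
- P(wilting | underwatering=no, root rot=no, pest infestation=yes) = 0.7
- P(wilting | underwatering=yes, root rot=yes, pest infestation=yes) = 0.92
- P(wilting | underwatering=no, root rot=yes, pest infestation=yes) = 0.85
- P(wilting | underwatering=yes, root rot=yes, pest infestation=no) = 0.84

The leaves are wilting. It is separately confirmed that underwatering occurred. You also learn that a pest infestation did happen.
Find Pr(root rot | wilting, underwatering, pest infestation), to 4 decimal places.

Pr(root rot | wilting, underwatering, pest infestation) ≈ 0.2570

Weight on root rot=true, given the evidence: 0.92·0.24 = 0.220800
Denominator P(wilting | underwatering, pest infestation): 0.84·0.76 + 0.92·0.24 = 0.859200
P(root rot | wilting, underwatering, pest infestation) = 0.220800/0.859200 ≈ 0.2570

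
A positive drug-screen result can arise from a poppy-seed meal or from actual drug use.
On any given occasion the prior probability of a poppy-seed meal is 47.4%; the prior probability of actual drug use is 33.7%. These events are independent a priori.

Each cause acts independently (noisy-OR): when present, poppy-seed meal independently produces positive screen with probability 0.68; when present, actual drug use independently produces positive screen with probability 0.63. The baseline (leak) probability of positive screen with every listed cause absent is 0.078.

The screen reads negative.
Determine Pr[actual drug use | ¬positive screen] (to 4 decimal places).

Pr[actual drug use | ¬positive screen] ≈ 0.1583

Under noisy-OR, P(positive screen | causes) = 1 − (1−0.078)·∏(1−qᵢ) over the active causes.
For the numerator, keep only actual drug use=true terms: 0.060471 + 0.017438 = 0.077909
Normalizer over all consistent configurations: 0.922×0.526×0.663 + 0.34114×0.526×0.337 + 0.29504×0.474×0.663 + 0.109165×0.474×0.337 = 0.492165
P(actual drug use | ¬positive screen) = 0.077909/0.492165 ≈ 0.1583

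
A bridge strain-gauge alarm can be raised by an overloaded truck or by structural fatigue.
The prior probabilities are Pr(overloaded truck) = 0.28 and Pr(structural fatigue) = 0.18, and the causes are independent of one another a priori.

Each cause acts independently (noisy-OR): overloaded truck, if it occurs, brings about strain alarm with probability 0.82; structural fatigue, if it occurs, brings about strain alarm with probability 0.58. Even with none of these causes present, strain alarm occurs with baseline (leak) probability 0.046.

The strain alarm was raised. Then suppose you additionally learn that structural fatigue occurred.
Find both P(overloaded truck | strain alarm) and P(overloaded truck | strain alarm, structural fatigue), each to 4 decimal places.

Under noisy-OR, P(strain alarm | causes) = 1 − (1−0.046)·∏(1−qᵢ) over the active causes.
P(strain alarm) = 0.046×0.72×0.82 + 0.59932×0.72×0.18 + 0.82828×0.28×0.82 + 0.927878×0.28×0.18 = 0.027158 + 0.077672 + 0.190173 + 0.046765 = 0.341768
Of this, 0.236938 comes from 0.190173 + 0.046765 (the overloaded truck=true cases).
Hence the posterior is 0.236938/0.341768 ≈ 0.6933.

With the extra evidence:
By total probability over both values of overloaded truck:
  P(strain alarm | structural fatigue) = 0.59932·0.72 + 0.927878·0.28
        = 0.431510 + 0.259806 = 0.691316
Keeping only the overloaded truck-present terms gives 0.259806, so
  P(overloaded truck | strain alarm, structural fatigue) = 0.259806 / 0.691316 ≈ 0.3758
— structural fatigue explains away the evidence for overloaded truck.

P(overloaded truck | strain alarm) ≈ 0.6933; P(overloaded truck | strain alarm, structural fatigue) ≈ 0.3758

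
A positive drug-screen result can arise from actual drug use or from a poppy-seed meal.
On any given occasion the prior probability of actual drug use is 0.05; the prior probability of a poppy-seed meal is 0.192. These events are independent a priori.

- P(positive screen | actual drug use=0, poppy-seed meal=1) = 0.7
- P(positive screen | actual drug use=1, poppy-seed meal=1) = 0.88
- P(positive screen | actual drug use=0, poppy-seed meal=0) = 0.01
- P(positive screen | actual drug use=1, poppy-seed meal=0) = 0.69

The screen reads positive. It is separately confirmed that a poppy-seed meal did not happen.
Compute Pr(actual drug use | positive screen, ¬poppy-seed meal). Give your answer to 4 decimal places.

Pr(actual drug use | positive screen, ¬poppy-seed meal) ≈ 0.7841

P(positive screen | ¬poppy-seed meal) = 0.01*0.95 + 0.69*0.05 = 0.009500 + 0.034500 = 0.044000
Restricting to configurations with actual drug use present: 0.69*0.05 = 0.034500.
So P(actual drug use | positive screen, ¬poppy-seed meal) = 0.034500/0.044000 ≈ 0.7841.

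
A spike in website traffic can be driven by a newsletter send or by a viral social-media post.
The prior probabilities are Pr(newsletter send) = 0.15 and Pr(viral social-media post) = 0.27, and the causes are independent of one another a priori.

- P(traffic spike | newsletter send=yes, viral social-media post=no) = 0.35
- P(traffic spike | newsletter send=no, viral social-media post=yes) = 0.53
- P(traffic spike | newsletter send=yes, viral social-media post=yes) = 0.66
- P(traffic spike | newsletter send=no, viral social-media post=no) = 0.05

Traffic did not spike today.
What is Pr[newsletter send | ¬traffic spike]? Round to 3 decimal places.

Pr[newsletter send | ¬traffic spike] ≈ 0.109

Enumerate the 4 (newsletter send, viral social-media post) configurations and weight by the priors:
  P(¬traffic spike) = 0.95·0.85·0.73 + 0.47·0.85·0.27 + 0.65·0.15·0.73 + 0.34·0.15·0.27
        = 0.589475 + 0.107865 + 0.071175 + 0.013770 = 0.782285
Keeping only the newsletter send-present terms gives 0.084945, so
  P(newsletter send | ¬traffic spike) = 0.084945 / 0.782285 ≈ 0.109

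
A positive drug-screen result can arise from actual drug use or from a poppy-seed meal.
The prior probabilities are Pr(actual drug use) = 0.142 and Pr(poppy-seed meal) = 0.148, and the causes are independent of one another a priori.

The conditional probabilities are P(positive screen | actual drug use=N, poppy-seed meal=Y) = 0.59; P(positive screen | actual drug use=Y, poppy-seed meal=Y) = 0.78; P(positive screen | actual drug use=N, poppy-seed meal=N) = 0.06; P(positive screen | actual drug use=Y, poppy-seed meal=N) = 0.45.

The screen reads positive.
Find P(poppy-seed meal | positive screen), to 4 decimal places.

P(poppy-seed meal | positive screen) ≈ 0.4816

Weight on poppy-seed meal=true, given the evidence: 0.074921 + 0.016392 = 0.091313
Normalizer over all consistent configurations: 0.06*0.858*0.852 + 0.59*0.858*0.148 + 0.45*0.142*0.852 + 0.78*0.142*0.148 = 0.189617
Posterior = 0.091313 / 0.189617 ≈ 0.4816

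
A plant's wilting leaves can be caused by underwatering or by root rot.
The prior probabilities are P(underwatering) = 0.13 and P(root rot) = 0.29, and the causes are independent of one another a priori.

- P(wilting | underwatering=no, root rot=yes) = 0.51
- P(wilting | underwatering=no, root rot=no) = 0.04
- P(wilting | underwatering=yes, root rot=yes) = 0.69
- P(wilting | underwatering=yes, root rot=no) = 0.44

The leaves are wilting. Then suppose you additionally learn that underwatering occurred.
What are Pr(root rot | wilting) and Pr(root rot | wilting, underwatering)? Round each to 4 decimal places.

For the numerator, keep only root rot=true terms: 0.128673 + 0.026013 = 0.154686
The normalizing constant is 0.04×0.87×0.71 + 0.51×0.87×0.29 + 0.44×0.13×0.71 + 0.69×0.13×0.29 = 0.220006
P(root rot | wilting) = 0.154686/0.220006 ≈ 0.7031

Now also conditioning on underwatering=true:
For the numerator, keep only root rot=true terms: 0.69*0.29 = 0.200100
Normalizer over all consistent configurations: 0.44*0.71 + 0.69*0.29 = 0.512500
P(root rot | wilting, underwatering) = 0.200100/0.512500 ≈ 0.3904
Conditioning on underwatering lowers the posterior on root rot: the classic explaining-away effect in a common-effect structure.

Pr(root rot | wilting) ≈ 0.7031; Pr(root rot | wilting, underwatering) ≈ 0.3904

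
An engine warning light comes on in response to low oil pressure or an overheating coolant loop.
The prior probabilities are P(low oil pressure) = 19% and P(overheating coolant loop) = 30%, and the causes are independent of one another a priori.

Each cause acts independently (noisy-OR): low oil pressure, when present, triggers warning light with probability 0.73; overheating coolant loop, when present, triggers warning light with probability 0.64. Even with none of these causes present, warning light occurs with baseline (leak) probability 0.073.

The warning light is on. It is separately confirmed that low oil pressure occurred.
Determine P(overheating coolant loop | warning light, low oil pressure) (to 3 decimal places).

P(overheating coolant loop | warning light, low oil pressure) ≈ 0.342

Under noisy-OR, P(warning light | causes) = 1 − (1−0.073)·∏(1−qᵢ) over the active causes.
Sum P(warning light|·) weighted by the priors over both values of overheating coolant loop:
  P(warning light | low oil pressure) = 0.74971·0.7 + 0.909896·0.3
        = 0.524797 + 0.272969 = 0.797766
The terms with overheating coolant loop present sum to 0.272969, so
  P(overheating coolant loop | warning light, low oil pressure) = 0.272969 / 0.797766 ≈ 0.342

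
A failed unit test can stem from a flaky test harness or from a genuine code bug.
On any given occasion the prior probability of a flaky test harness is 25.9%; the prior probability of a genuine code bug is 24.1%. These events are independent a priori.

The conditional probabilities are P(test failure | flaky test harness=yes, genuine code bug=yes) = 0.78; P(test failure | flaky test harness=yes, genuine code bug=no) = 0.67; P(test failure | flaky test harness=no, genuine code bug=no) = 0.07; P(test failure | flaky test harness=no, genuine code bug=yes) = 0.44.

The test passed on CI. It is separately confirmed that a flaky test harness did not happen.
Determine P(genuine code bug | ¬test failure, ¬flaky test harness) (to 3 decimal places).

P(genuine code bug | ¬test failure, ¬flaky test harness) ≈ 0.161

P(¬test failure | ¬flaky test harness) = 0.93×0.759 + 0.56×0.241 = 0.705870 + 0.134960 = 0.840830
The genuine code bug-present share is 0.56×0.241 = 0.134960.
P(genuine code bug | ¬test failure, ¬flaky test harness) = 0.134960 / 0.840830 ≈ 0.161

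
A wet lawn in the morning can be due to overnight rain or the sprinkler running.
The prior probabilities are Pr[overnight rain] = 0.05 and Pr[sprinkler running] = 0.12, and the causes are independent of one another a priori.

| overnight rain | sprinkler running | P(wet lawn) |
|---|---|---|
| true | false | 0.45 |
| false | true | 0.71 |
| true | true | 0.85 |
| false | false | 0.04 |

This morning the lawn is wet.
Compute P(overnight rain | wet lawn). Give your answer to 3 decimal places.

For the numerator, keep only overnight rain=true terms: 0.019800 + 0.005100 = 0.024900
Denominator P(wet lawn): 0.04×0.95×0.88 + 0.71×0.95×0.12 + 0.45×0.05×0.88 + 0.85×0.05×0.12 = 0.139280
P(overnight rain | wet lawn) = 0.024900/0.139280 ≈ 0.179

P(overnight rain | wet lawn) ≈ 0.179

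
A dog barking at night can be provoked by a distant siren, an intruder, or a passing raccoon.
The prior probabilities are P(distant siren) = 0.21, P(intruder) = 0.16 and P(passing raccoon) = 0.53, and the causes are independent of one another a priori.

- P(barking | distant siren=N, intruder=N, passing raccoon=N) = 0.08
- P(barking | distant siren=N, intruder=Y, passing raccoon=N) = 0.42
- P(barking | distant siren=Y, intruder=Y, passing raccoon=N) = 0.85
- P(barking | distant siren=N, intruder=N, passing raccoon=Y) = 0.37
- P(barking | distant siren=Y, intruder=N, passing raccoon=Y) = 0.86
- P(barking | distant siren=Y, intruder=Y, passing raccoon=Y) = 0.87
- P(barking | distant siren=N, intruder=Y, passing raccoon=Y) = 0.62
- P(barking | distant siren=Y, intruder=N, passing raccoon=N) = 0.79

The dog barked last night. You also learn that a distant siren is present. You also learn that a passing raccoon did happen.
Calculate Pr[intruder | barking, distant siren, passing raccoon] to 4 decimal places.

Pr[intruder | barking, distant siren, passing raccoon] ≈ 0.1616

Weight on intruder=true, given the evidence: 0.87*0.16 = 0.139200
Denominator P(barking | distant siren, passing raccoon): 0.86*0.84 + 0.87*0.16 = 0.861600
P(intruder | barking, distant siren, passing raccoon) = 0.139200/0.861600 ≈ 0.1616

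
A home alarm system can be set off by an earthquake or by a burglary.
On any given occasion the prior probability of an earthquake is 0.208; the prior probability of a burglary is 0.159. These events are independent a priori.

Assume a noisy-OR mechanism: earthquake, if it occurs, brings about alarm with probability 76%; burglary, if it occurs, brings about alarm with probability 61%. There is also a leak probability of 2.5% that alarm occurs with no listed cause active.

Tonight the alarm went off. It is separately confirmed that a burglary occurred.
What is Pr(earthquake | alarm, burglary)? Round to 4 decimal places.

Pr(earthquake | alarm, burglary) ≈ 0.2780

Under noisy-OR, P(alarm | causes) = 1 − (1−0.025)·∏(1−qᵢ) over the active causes.
Weight on earthquake=true, given the evidence: 0.90874*0.208 = 0.189018
Normalizer over all consistent configurations: 0.61975*0.792 + 0.90874*0.208 = 0.679860
P(earthquake | alarm, burglary) = 0.189018/0.679860 ≈ 0.2780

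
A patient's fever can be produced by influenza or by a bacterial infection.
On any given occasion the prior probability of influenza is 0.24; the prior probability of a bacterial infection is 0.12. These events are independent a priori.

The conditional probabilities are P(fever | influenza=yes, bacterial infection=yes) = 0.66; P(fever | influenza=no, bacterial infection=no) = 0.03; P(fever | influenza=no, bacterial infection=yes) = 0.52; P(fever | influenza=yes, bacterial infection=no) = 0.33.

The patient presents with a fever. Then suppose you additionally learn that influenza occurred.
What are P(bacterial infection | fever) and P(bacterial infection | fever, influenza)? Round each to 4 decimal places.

P(bacterial infection | fever) ≈ 0.4253; P(bacterial infection | fever, influenza) ≈ 0.2143

Sum P(fever|·) weighted by the priors over the 4 (influenza, bacterial infection) configurations:
  P(fever) = 0.03×0.76×0.88 + 0.52×0.76×0.12 + 0.33×0.24×0.88 + 0.66×0.24×0.12
        = 0.020064 + 0.047424 + 0.069696 + 0.019008 = 0.156192
Configurations with bacterial infection contribute 0.066432, so
  P(bacterial infection | fever) = 0.066432 / 0.156192 ≈ 0.4253

Now also conditioning on influenza=true:
Sum P(fever|·) weighted by the priors over both values of bacterial infection:
  P(fever | influenza) = 0.33*0.88 + 0.66*0.12
        = 0.290400 + 0.079200 = 0.369600
The terms with bacterial infection present sum to 0.079200, so
  P(bacterial infection | fever, influenza) = 0.079200 / 0.369600 ≈ 0.2143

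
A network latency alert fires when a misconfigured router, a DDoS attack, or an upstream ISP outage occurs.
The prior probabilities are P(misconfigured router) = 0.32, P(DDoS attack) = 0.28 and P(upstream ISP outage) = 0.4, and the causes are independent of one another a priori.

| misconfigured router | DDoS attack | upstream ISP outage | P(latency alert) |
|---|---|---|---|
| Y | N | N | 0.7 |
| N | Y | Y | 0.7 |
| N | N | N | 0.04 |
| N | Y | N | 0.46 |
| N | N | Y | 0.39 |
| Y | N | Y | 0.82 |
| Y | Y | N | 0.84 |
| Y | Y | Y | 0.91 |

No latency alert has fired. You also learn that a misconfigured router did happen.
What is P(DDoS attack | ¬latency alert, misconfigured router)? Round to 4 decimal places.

P(DDoS attack | ¬latency alert, misconfigured router) ≈ 0.1692

P(¬latency alert | misconfigured router) = 0.3·0.72·0.6 + 0.18·0.72·0.4 + 0.16·0.28·0.6 + 0.09·0.28·0.4 = 0.129600 + 0.051840 + 0.026880 + 0.010080 = 0.218400
Restricting to configurations with DDoS attack present: 0.026880 + 0.010080 = 0.036960.
Hence the posterior is 0.036960/0.218400 ≈ 0.1692.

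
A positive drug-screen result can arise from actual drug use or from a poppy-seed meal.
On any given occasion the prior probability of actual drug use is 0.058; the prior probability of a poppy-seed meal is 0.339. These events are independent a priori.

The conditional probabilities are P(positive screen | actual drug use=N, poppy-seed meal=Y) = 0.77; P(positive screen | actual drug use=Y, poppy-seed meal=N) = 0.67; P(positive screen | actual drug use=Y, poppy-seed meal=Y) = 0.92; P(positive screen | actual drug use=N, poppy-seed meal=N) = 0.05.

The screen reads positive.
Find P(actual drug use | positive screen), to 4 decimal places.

P(actual drug use | positive screen) ≈ 0.1365

Sum P(positive screen|·) weighted by the priors over the 4 (actual drug use, poppy-seed meal) configurations:
  P(positive screen) = 0.05·0.942·0.661 + 0.77·0.942·0.339 + 0.67·0.058·0.661 + 0.92·0.058·0.339
        = 0.031133 + 0.245890 + 0.025686 + 0.018089 = 0.320798
Configurations with actual drug use contribute 0.043775, so
  P(actual drug use | positive screen) = 0.043775 / 0.320798 ≈ 0.1365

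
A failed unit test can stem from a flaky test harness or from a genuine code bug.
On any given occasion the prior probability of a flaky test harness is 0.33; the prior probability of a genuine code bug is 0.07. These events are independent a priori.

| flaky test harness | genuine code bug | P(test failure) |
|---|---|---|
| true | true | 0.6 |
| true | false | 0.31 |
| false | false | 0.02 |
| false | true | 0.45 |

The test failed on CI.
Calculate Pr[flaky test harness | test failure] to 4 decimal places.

Pr[flaky test harness | test failure] ≈ 0.7646

Enumerate the 4 (flaky test harness, genuine code bug) configurations and weight by the priors:
  P(test failure) = 0.02×0.67×0.93 + 0.45×0.67×0.07 + 0.31×0.33×0.93 + 0.6×0.33×0.07
        = 0.012462 + 0.021105 + 0.095139 + 0.013860 = 0.142566
Keeping only the flaky test harness-present terms gives 0.108999, so
  P(flaky test harness | test failure) = 0.108999 / 0.142566 ≈ 0.7646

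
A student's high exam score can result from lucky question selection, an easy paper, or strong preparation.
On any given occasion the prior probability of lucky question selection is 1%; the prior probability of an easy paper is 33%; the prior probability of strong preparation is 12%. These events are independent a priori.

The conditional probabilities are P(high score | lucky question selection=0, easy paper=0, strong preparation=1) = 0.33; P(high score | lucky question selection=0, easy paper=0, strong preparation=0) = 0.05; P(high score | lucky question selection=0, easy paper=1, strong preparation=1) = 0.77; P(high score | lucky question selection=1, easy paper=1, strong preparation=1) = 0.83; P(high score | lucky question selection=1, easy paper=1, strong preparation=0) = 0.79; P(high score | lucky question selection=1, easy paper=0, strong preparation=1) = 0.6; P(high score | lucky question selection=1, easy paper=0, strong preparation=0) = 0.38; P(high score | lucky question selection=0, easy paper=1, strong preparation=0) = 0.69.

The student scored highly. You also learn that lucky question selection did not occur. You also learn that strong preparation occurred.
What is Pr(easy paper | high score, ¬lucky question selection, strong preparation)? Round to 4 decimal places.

Pr(easy paper | high score, ¬lucky question selection, strong preparation) ≈ 0.5347

P(high score | ¬lucky question selection, strong preparation) = 0.33×0.67 + 0.77×0.33 = 0.221100 + 0.254100 = 0.475200
Restricting to configurations with easy paper present: 0.77×0.33 = 0.254100.
P(easy paper | high score, ¬lucky question selection, strong preparation) = 0.254100 / 0.475200 ≈ 0.5347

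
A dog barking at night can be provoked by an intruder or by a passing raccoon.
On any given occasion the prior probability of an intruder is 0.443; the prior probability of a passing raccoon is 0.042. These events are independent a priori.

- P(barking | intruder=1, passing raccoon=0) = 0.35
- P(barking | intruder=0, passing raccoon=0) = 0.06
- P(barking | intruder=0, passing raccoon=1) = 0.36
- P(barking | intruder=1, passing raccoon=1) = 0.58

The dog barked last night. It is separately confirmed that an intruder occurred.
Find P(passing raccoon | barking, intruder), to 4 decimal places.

P(passing raccoon | barking, intruder) ≈ 0.0677

P(barking | intruder) = 0.35·0.958 + 0.58·0.042 = 0.335300 + 0.024360 = 0.359660
The passing raccoon-present share is 0.58·0.042 = 0.024360.
So P(passing raccoon | barking, intruder) = 0.024360/0.359660 ≈ 0.0677.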